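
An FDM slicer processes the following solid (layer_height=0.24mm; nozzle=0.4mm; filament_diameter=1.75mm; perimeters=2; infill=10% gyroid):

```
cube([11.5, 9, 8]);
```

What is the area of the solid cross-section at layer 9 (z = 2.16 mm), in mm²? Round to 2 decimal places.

103.50 mm²

At z = 2.16 mm: the 11.5×9 cube contributes its full rectangle (area 103.50 mm²). Overall, the cross-section is a single solid region. Net area = 103.50 mm².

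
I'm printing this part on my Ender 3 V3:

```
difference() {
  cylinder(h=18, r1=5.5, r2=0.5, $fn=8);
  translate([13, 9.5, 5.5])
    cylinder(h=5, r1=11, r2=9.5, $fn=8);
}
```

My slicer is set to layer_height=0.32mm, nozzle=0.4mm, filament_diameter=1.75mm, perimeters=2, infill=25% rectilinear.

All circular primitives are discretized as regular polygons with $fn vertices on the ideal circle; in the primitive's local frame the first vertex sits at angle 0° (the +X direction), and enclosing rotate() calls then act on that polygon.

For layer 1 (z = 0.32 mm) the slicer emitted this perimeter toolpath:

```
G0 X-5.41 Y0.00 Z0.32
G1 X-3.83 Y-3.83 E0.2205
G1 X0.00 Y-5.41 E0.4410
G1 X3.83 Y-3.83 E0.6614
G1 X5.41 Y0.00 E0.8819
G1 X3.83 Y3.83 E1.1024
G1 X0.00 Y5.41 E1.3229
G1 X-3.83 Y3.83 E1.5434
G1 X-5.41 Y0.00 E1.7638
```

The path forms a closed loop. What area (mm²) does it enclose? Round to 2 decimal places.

Apply the shoelace formula to the sequence of (X, Y) vertices; enclosed area = 82.88 mm².

82.88 mm²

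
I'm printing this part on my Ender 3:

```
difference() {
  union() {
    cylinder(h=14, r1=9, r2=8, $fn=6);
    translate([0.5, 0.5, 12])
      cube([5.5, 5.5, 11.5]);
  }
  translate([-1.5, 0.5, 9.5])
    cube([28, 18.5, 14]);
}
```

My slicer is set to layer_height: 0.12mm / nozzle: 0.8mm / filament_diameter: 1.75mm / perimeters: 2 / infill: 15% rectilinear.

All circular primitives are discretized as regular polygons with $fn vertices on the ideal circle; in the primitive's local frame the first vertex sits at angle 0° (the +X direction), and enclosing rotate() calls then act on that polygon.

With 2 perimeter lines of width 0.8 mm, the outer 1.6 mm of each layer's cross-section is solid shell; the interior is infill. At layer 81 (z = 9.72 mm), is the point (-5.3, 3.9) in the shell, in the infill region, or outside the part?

At z = 9.72 mm: the cone (r1=9→r2=8) has section circumradius 8.306 here — a regular 6-gon; the cube at (0.5, 0.5) is absent (z outside [12, 23.5]); Taking the union: only the cone is present, so the union is just that shape — 1 connected region; the cube at (-1.5, 0.5) is present — its section is the full 28×18.5 rectangle; Subtracting the remaining from the first: starting from the result so far, the 28×18.5 cube at (-1.5, 0.5) partially overlaps it — only the 50.77 mm² overlap (of its 518.00 mm²) is removed, clipping the outline — 1 connected region. Overall, the cross-section is a single solid region. The nearest boundary edge runs (-8.31, 0.00)→(-4.15, 7.19); distance from the point to it = 0.65 mm. The point is inside the cross-section, 0.65 mm from the nearest boundary — within the 1.6 mm shell band (2 × 0.8).

shell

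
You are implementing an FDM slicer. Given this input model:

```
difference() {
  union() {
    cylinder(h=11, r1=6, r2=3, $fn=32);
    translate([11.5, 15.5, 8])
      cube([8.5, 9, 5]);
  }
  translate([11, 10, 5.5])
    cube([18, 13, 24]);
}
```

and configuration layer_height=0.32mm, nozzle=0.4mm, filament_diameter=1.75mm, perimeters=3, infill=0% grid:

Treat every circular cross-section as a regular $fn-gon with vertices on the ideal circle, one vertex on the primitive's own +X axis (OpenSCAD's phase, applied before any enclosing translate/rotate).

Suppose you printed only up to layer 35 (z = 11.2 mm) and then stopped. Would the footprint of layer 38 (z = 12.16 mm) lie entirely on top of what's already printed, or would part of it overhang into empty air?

Compare the two slices. At z = 11.2: the cone is not intersected at this z (z outside [0, 11]); the 8.5×9 cube at (11.5, 15.5) contributes its full rectangle (area 76.50 mm²); Taking the union: only the 8.5×9 cube at (11.5, 15.5) is present, so the union is just that shape — area = 76.50 mm²; the cube at (11, 10) is present — its section is the full 18×13 rectangle (area 234.00 mm²); Subtracting the remaining from the first: starting from the result so far (76.50 mm²), the 18×13 cube at (11, 10) partially overlaps it — only the 63.75 mm² overlap (of its 234.00 mm²) is removed, clipping the outline — area = 12.75 mm². At z = 12.16: the cone does not reach this height (z outside [0, 11]); the cube at (11.5, 15.5) (footprint 8.5×9) is included at this height (area 76.50 mm²); Taking the union: only the 8.5×9 cube at (11.5, 15.5) is present, so the union is just that shape — area = 76.50 mm²; the cube at (11, 10) (footprint 18×13) is included at this height (area 234.00 mm²); After the difference (first − rest): starting from the result so far (76.50 mm²), the 18×13 cube at (11, 10) partially overlaps it — only the 63.75 mm² overlap (of its 234.00 mm²) is removed, clipping the outline — area = 12.75 mm². Checking containment: the cross-section at z = 12.16 is a subset of the cross-section at z = 11.2.

entirely on top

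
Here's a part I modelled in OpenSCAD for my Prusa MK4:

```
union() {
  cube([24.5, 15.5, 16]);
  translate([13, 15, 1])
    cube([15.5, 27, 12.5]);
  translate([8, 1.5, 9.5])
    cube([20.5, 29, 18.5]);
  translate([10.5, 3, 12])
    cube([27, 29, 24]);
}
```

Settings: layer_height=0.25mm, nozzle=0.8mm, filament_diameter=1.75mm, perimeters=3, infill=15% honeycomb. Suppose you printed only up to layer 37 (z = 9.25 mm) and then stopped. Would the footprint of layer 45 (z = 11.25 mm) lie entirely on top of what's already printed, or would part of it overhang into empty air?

part overhangs

Compare the two slices. At z = 9.25: the cube (footprint 24.5×15.5) is included at this height (area 379.75 mm²); the cube at (13, 15) is present — its section is the full 15.5×27 rectangle (area 418.50 mm²); the cube at (8, 1.5) is not intersected at this z (z outside [9.5, 28]); the cube at (10.5, 3) does not reach this height (z outside [12, 36]); Taking the union: the regions partially overlap — summed areas 798.25 mm² minus the doubly-counted overlap 5.75 mm² gives 792.50 mm² — area = 792.50 mm². At z = 11.25: the 24.5×15.5 cube contributes its full rectangle (area 379.75 mm²); the cube at (13, 15) is present — its section is the full 15.5×27 rectangle (area 418.50 mm²); the 20.5×29 cube at (8, 1.5) contributes its full rectangle (area 594.50 mm²); the cube at (10.5, 3) is not intersected at this z (z outside [12, 36]); Taking the union: the regions partially overlap — summed areas 1392.75 mm² minus the doubly-counted overlap 471.25 mm² gives 921.50 mm² — area = 921.50 mm². Checking containment: at z = 11.25 the cross-section extends beyond the z = 9.25 cross-section by about 129.00 mm².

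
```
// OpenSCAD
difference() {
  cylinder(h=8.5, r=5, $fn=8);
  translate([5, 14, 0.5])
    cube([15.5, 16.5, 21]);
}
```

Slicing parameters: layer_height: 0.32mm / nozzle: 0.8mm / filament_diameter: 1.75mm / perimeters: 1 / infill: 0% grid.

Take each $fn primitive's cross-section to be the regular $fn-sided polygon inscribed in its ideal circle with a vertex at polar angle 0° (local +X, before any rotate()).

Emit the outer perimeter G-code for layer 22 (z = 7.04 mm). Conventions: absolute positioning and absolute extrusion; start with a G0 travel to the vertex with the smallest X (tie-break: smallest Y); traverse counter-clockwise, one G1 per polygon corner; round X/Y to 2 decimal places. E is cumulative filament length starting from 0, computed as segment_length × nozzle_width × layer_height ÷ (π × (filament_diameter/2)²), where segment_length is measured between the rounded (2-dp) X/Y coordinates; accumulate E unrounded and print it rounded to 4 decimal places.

G0 X-5.00 Y0.00 Z7.04
G1 X-3.54 Y-3.54 E0.4076
G1 X0.00 Y-5.00 E0.8151
G1 X3.54 Y-3.54 E1.2227
G1 X5.00 Y0.00 E1.6302
G1 X3.54 Y3.54 E2.0378
G1 X0.00 Y5.00 E2.4453
G1 X-3.54 Y3.54 E2.8529
G1 X-5.00 Y0.00 E3.2605

At z = 7.04 mm: the r=5 cylinder contributes a regular 8-gon of circumradius 5; the cube at (5, 14) (footprint 15.5×16.5) is included at this height; After the difference (first − rest): starting from the r=5 cylinder, the 15.5×16.5 cube at (5, 14) misses the remaining region (no effect) — 1 connected region. The outline is a single polygon with 8 vertices. Extrusion per mm of travel: 0.8 × 0.32 / (π × 0.875²) = 0.106432. Accumulating E over each segment gives final E = 3.2605.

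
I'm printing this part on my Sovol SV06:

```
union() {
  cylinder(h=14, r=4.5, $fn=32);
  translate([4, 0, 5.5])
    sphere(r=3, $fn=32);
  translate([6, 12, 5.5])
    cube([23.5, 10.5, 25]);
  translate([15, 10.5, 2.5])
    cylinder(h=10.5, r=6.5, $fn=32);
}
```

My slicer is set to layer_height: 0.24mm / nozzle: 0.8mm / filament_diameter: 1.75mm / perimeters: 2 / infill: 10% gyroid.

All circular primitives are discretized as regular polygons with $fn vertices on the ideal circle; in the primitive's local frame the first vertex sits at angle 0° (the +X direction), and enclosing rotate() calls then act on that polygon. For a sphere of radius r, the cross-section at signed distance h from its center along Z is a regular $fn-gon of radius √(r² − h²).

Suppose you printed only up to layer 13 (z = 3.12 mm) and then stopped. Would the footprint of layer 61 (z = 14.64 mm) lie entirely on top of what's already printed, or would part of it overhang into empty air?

part overhangs

Compare the two slices. At z = 3.12: the cylinder: section is a regular 32-gon, circumradius r=4.5 (area = (32/2)·4.500²·sin(360°/32) = 63.21 mm²); the r=3 sphere at (4, 0) contributes a regular 32-gon of circumradius √(3²−2.38²) = 1.826 (area = (32/2)·1.826²·sin(360°/32) = 10.41 mm²); the cube at (6, 12) does not reach this height (z outside [5.5, 30.5]); the cylinder at (15, 10.5): section is a regular 32-gon, circumradius r=6.5 (area = (32/2)·6.500²·sin(360°/32) = 131.88 mm²); Combining (union): the regions partially overlap — summed areas 205.50 mm² minus the doubly-counted overlap 6.52 mm² gives 198.99 mm² — area = 198.99 mm². At z = 14.64: the cylinder is not intersected at this z (z outside [0, 14]); the sphere at (4, 0) is not intersected at this z (|z−center|=9.140 > r=3); the cube at (6, 12) is present — its section is the full 23.5×10.5 rectangle (area 246.75 mm²); the cylinder at (15, 10.5) is absent (z outside [2.5, 13]); Merging all regions: only the 23.5×10.5 cube at (6, 12) is present, so the union is just that shape — area = 246.75 mm². Checking containment: at z = 14.64 the cross-section extends beyond the z = 3.12 cross-section by about 200.08 mm².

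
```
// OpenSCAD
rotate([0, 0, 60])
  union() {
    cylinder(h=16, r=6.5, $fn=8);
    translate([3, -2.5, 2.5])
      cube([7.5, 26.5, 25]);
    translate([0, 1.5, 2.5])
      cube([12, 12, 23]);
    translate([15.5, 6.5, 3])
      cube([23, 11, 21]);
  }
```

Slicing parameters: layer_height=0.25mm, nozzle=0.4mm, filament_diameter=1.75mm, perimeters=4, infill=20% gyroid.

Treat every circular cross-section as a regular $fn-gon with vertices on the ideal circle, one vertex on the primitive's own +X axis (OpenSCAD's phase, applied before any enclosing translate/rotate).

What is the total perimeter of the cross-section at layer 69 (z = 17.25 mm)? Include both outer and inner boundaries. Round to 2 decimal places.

145.00 mm

At z = 17.25 mm: the cylinder is absent (z outside [0, 16]); the cube at (3, -2.5) (footprint 7.5×26.5) is included at this height (perimeter 68.00 mm); the 12×12 cube at (0, 1.5) contributes its full rectangle (perimeter 48.00 mm); the cube at (15.5, 6.5) is present — its section is the full 23×11 rectangle (perimeter 68.00 mm); Taking the union: the regions partially overlap (shared area 90.00 mm²), so the edge portions inside another operand are dropped and the merged outline is re-measured after clipping — boundary = 145.00 mm; (rotated 60° about Z; rotation is an isometry so areas/perimeters/island counts are preserved). Overall, the cross-section has 2 separate islands. Total boundary length (outer) = 145.00 mm.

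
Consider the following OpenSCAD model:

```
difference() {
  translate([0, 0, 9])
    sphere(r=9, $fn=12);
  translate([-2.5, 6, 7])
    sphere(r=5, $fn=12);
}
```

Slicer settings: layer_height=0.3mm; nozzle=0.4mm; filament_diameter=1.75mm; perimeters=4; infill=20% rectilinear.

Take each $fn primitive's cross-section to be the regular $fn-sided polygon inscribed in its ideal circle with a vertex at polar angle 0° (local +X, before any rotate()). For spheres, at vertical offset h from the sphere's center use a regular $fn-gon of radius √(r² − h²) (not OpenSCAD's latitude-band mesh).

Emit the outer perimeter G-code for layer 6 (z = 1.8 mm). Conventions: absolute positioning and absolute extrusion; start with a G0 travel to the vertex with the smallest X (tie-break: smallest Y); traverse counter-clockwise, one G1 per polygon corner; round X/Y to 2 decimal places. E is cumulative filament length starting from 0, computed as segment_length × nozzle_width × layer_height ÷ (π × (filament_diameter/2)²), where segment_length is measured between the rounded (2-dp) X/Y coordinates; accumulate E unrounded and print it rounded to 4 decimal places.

G0 X-5.40 Y0.00 Z1.80
G1 X-4.68 Y-2.70 E0.1394
G1 X-2.70 Y-4.68 E0.2791
G1 X0.00 Y-5.40 E0.4185
G1 X2.70 Y-4.68 E0.5579
G1 X4.68 Y-2.70 E0.6976
G1 X5.40 Y0.00 E0.8370
G1 X4.68 Y2.70 E0.9765
G1 X2.70 Y4.68 E1.1162
G1 X0.00 Y5.40 E1.2556
G1 X-2.70 Y4.68 E1.3950
G1 X-4.68 Y2.70 E1.5347
G1 X-5.40 Y0.00 E1.6741

At z = 1.8 mm: the sphere: section is a regular 12-gon, circumradius = √(r²−h²) = √(9²−7.2²) = 5.400; the sphere at (-2.5, 6) is absent (|z−center|=5.200 > r=5); Subtracting the remaining from the first: none of the subtracted shapes is present at this height, so the r=9 sphere is unchanged — 1 connected region. The outline is a single polygon with 12 vertices. Extrusion per mm of travel: 0.4 × 0.3 / (π × 0.875²) = 0.049890. Accumulating E over each segment gives final E = 1.6741.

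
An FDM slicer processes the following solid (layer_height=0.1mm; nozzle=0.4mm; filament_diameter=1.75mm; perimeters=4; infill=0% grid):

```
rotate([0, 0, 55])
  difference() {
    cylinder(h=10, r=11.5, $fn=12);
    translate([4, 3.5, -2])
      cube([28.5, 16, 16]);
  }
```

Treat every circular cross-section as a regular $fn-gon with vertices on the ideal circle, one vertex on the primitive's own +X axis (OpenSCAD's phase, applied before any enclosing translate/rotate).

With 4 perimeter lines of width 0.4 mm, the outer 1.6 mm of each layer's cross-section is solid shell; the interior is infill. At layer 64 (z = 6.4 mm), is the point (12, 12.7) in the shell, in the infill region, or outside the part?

outside

At z = 6.4 mm: the cylinder: section is a regular 12-gon, circumradius r=11.5; the cube at (4, 3.5) is present — its section is the full 28.5×16 rectangle; Taking the first minus the rest: starting from the r=11.5 cylinder, the 28.5×16 cube at (4, 3.5) partially overlaps it — only the 30.72 mm² overlap (of its 456.00 mm²) is removed, clipping the outline — 1 connected region; (whole slice rotated 55° about Z — lengths, areas and connectivity unchanged). Overall, the cross-section is a single solid region. Undo the 55° rotation: the query point maps to (17.286, -2.545) in the un-rotated model frame. The nearest boundary edge runs (11.50, 0.00)→(9.96, -5.75); distance from the point to it = 6.25 mm. The point is not inside any of the regions above, so it lies outside the cross-section (6.25 mm from the nearest boundary).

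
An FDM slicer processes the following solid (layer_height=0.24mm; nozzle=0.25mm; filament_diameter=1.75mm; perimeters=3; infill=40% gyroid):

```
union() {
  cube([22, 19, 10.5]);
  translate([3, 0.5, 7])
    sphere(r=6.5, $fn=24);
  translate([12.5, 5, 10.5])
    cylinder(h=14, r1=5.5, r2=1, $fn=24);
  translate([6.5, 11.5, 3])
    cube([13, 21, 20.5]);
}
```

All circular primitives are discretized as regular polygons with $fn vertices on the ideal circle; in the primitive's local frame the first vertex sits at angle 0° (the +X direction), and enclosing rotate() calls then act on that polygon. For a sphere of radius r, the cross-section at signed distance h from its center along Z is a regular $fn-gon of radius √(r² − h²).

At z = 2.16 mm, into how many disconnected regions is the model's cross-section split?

1

At z = 2.16 mm: the cube (footprint 22×19) is included at this height; the r=6.5 sphere at (3, 0.5) slices to a regular 24-gon of circumradius 4.339 (√(r²−h²) with h=4.84 from center); the cone at (12.5, 5) is absent (z outside [10.5, 24.5]); the cube at (6.5, 11.5) is not intersected at this z (z outside [3, 23.5]); Merging all regions: the regions partially overlap (shared area 30.07 mm²), so overlapping operands fuse into one piece — 1 connected region. The result has 1 disconnected region.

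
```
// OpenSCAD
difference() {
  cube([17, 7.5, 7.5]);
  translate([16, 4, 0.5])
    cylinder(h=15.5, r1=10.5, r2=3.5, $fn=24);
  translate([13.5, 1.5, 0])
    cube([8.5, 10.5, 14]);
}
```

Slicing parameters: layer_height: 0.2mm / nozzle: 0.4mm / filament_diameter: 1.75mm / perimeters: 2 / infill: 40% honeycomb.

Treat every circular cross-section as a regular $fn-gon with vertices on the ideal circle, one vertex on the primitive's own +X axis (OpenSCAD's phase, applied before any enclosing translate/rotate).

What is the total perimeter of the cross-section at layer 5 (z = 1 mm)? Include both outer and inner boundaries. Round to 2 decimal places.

At z = 1 mm: the cube (footprint 17×7.5) is included at this height (perimeter 49.00 mm); the cone at (16, 4) (r1=10.5→r2=3.5) has section circumradius 10.274 here — a regular 24-gon (perimeter = 2·24·10.274·sin(180°/24) = 64.37 mm); the cube at (13.5, 1.5) is present — its section is the full 8.5×10.5 rectangle (perimeter 38.00 mm); Subtracting the remaining from the first: starting from the 17×7.5 cube, the cone at (16, 4) partially overlaps it — only the 82.34 mm² overlap (of its 327.85 mm²) is removed, clipping the outline; the 8.5×10.5 cube at (13.5, 1.5) misses the remaining region (no effect) — boundary = 28.28 mm. Overall, the cross-section is a single solid region. Total boundary length (outer) = 28.28 mm.

28.28 mm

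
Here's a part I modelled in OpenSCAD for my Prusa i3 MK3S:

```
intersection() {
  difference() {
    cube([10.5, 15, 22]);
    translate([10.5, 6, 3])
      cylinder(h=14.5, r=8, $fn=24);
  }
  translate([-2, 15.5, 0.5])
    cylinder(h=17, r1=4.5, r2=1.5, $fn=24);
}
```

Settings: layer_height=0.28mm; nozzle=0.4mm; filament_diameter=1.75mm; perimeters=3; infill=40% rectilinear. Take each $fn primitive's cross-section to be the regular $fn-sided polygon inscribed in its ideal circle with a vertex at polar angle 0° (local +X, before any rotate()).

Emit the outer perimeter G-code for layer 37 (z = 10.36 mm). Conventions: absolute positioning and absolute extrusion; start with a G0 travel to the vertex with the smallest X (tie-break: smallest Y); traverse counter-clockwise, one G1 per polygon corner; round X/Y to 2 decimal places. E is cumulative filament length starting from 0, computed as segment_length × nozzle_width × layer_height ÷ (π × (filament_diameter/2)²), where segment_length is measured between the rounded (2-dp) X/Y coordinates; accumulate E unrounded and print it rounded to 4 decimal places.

G0 X0.00 Y13.61 Z10.36
G1 X0.39 Y14.12 E0.0299
G1 X0.67 Y14.79 E0.0637
G1 X0.69 Y15.00 E0.0735
G1 X0.00 Y15.00 E0.1057
G1 X0.00 Y13.61 E0.1704

At z = 10.36 mm: the cube (footprint 10.5×15) is included at this height; the cylinder at (10.5, 6): section is a regular 24-gon, circumradius r=8; Subtracting the remaining from the first: starting from the 10.5×15 cube, the r=8 cylinder at (10.5, 6) partially overlaps it — only the 92.40 mm² overlap (of its 198.77 mm²) is removed, clipping the outline — 1 connected region; the cone at (-2, 15.5) contributes a regular 24-gon of circumradius 2.760 (interpolated between r1=4.5 and r2=1.5 at t=0.580); Taking the intersection: the cone at (-2, 15.5) partially overlaps the result so far; clipping to the common part keeps 0.60 mm² — 1 connected region. The outline is a single polygon with 5 vertices. Extrusion per mm of travel: 0.4 × 0.28 / (π × 0.875²) = 0.046564. Accumulating E over each segment gives final E = 0.1704.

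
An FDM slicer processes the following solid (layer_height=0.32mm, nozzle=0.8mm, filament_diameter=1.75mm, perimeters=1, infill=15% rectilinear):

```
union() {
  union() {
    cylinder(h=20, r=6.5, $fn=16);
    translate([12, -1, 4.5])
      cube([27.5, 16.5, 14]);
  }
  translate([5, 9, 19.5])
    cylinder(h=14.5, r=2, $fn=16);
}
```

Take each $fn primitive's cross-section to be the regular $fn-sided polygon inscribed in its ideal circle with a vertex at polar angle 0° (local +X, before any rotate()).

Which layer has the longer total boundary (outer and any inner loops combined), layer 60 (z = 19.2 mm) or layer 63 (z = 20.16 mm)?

layer 60 (z = 19.2 mm)

Layer 60 (z = 19.2): the cylinder: section is a regular 16-gon, circumradius r=6.5 (perimeter = 2·16·6.500·sin(180°/16) = 40.58 mm); the cube at (12, -1) is not intersected at this z (z outside [4.5, 18.5]); Taking the union: only the r=6.5 cylinder is present, so the union is just that shape — boundary = 40.58 mm; the cylinder at (5, 9) is not intersected at this z (z outside [19.5, 34]); Merging all regions: only that combined region is present, so the union is just that shape — boundary = 40.58 mm. So its perimeter = 40.58 mm. Layer 63 (z = 20.16): the cylinder is not intersected at this z (z outside [0, 20]); the cube at (12, -1) is absent (z outside [4.5, 18.5]); Combining (union): nothing is present at this height; the r=2 cylinder at (5, 9) gives a regular 16-gon of circumradius 2 (constant along its height) (perimeter = 2·16·2.000·sin(180°/16) = 12.49 mm); Taking the union: only the r=2 cylinder at (5, 9) is present, so the union is just that shape — boundary = 12.49 mm. So its perimeter = 12.49 mm. Layer 60 is larger (40.58 vs 12.49 mm).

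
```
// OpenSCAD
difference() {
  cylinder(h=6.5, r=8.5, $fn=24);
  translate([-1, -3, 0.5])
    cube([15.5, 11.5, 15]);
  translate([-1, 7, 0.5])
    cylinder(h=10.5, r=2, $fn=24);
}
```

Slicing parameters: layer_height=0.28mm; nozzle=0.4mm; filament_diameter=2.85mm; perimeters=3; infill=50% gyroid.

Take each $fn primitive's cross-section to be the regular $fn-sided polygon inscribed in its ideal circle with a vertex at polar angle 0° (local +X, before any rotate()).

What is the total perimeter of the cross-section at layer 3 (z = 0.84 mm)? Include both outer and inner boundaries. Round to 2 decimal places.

55.10 mm

At z = 0.84 mm: the cylinder: section is a regular 24-gon, circumradius r=8.5 (perimeter = 2·24·8.500·sin(180°/24) = 53.25 mm); the 15.5×11.5 cube at (-1, -3) contributes its full rectangle (perimeter 54.00 mm); the r=2 cylinder at (-1, 7) contributes a regular 24-gon of circumradius 2 (perimeter = 2·24·2.000·sin(180°/24) = 12.53 mm); After the difference (first − rest): starting from the r=8.5 cylinder, the 15.5×11.5 cube at (-1, -3) partially overlaps it — only the 92.35 mm² overlap (of its 178.25 mm²) is removed, clipping the outline; the r=2 cylinder at (-1, 7) partially overlaps it — only the 5.41 mm² overlap (of its 12.42 mm²) is removed, clipping the outline — boundary = 55.10 mm. Overall, the cross-section is a single solid region. Total boundary length (outer) = 55.10 mm.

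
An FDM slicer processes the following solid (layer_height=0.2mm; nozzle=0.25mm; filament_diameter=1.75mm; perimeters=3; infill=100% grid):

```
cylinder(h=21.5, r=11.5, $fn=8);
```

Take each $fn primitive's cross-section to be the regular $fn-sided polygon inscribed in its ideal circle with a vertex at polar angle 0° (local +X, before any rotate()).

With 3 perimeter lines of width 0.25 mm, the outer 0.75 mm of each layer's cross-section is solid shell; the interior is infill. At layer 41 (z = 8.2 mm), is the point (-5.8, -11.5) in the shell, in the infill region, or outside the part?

outside

At z = 8.2 mm: the r=11.5 cylinder contributes a regular 8-gon of circumradius 11.5. Overall, the cross-section is a single solid region. The nearest boundary edge runs (-8.13, -8.13)→(-0.00, -11.50); distance from the point to it = 2.22 mm. The point is not inside any of the regions above, so it lies outside the cross-section (2.22 mm from the nearest boundary).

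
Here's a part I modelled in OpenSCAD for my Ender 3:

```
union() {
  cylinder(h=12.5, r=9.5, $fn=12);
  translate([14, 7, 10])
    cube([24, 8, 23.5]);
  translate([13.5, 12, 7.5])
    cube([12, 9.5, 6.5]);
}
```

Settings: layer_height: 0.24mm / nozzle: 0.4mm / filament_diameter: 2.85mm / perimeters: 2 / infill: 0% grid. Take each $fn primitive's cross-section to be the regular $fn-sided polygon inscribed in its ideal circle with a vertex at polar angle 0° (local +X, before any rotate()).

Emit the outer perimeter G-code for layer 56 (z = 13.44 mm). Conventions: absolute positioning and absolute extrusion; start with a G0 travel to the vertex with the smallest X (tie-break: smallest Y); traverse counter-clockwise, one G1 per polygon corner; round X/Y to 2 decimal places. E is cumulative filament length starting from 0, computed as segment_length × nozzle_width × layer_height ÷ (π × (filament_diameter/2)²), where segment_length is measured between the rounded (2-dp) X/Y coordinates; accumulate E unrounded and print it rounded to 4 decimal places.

G0 X13.50 Y12.00 Z13.44
G1 X14.00 Y12.00 E0.0075
G1 X14.00 Y7.00 E0.0828
G1 X38.00 Y7.00 E0.4439
G1 X38.00 Y15.00 E0.5643
G1 X25.50 Y15.00 E0.7524
G1 X25.50 Y21.50 E0.8502
G1 X13.50 Y21.50 E1.0308
G1 X13.50 Y12.00 E1.1738

At z = 13.44 mm: the cylinder does not reach this height (z outside [0, 12.5]); the cube at (14, 7) (footprint 24×8) is included at this height; the 12×9.5 cube at (13.5, 12) contributes its full rectangle; Merging all regions: the regions partially overlap (shared area 34.50 mm²), so overlapping operands fuse into one piece — 1 connected region. The outline is a single polygon with 8 vertices. Extrusion per mm of travel: 0.4 × 0.24 / (π × 1.425²) = 0.015048. Accumulating E over each segment gives final E = 1.1738.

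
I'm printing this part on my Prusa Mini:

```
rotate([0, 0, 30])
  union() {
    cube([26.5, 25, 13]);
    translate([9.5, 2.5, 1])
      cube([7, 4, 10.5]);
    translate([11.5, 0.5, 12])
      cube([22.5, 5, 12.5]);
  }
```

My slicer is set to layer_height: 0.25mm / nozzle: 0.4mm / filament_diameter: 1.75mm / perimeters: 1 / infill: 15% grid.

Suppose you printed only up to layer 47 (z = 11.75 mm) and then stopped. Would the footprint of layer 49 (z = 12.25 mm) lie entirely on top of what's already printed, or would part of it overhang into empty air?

part overhangs

Compare the two slices. At z = 11.75: the 26.5×25 cube contributes its full rectangle (area 662.50 mm²); the cube at (9.5, 2.5) does not reach this height (z outside [1, 11.5]); the cube at (11.5, 0.5) does not reach this height (z outside [12, 24.5]); Taking the union: only the 26.5×25 cube is present, so the union is just that shape — area = 662.50 mm²; (rotated 30° about Z; rotation is an isometry so areas/perimeters/island counts are preserved). At z = 12.25: the cube (footprint 26.5×25) is included at this height (area 662.50 mm²); the cube at (9.5, 2.5) is not intersected at this z (z outside [1, 11.5]); the 22.5×5 cube at (11.5, 0.5) contributes its full rectangle (area 112.50 mm²); Combining (union): the regions partially overlap — summed areas 775.00 mm² minus the doubly-counted overlap 75.00 mm² gives 700.00 mm² — area = 700.00 mm²; (whole slice rotated 30° about Z — lengths, areas and connectivity unchanged). Checking containment: at z = 12.25 the cross-section extends beyond the z = 11.75 cross-section by about 37.50 mm².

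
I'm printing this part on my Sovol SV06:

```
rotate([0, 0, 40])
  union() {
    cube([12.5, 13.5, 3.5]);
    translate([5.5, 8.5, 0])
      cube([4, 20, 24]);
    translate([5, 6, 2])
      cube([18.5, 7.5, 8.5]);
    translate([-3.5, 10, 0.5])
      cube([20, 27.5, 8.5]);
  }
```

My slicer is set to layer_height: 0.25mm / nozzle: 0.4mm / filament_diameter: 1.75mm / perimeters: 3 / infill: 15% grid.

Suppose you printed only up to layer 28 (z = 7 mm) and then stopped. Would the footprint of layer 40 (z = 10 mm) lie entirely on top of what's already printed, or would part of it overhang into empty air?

entirely on top

Compare the two slices. At z = 7: the cube does not reach this height (z outside [0, 3.5]); the cube at (5.5, 8.5) (footprint 4×20) is included at this height (area 80.00 mm²); the cube at (5, 6) (footprint 18.5×7.5) is included at this height (area 138.75 mm²); the cube at (-3.5, 10) is present — its section is the full 20×27.5 rectangle (area 550.00 mm²); Combining (union): the regions partially overlap — summed areas 768.75 mm² minus the doubly-counted overlap 120.25 mm² gives 648.50 mm² — area = 648.50 mm²; (whole slice rotated 40° about Z — lengths, areas and connectivity unchanged). At z = 10: the cube is not intersected at this z (z outside [0, 3.5]); the 4×20 cube at (5.5, 8.5) contributes its full rectangle (area 80.00 mm²); the cube at (5, 6) (footprint 18.5×7.5) is included at this height (area 138.75 mm²); the cube at (-3.5, 10) is absent (z outside [0.5, 9]); Merging all regions: the regions partially overlap — summed areas 218.75 mm² minus the doubly-counted overlap 20.00 mm² gives 198.75 mm² — area = 198.75 mm²; (whole slice rotated 40° about Z — lengths, areas and connectivity unchanged). Checking containment: the cross-section at z = 10 is a subset of the cross-section at z = 7.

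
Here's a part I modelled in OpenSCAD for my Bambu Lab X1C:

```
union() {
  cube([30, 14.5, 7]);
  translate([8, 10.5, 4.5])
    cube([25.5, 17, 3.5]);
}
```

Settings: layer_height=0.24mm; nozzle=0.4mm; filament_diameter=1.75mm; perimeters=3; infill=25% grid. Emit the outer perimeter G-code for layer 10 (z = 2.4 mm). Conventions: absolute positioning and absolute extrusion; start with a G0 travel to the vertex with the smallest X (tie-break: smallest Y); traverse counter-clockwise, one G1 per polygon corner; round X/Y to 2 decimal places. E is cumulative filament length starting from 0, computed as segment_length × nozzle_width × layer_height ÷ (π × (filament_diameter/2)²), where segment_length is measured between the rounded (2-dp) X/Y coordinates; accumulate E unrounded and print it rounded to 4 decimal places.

G0 X0.00 Y0.00 Z2.40
G1 X30.00 Y0.00 E1.1974
G1 X30.00 Y14.50 E1.7761
G1 X0.00 Y14.50 E2.9735
G1 X0.00 Y0.00 E3.5522

At z = 2.4 mm: the cube (footprint 30×14.5) is included at this height; the cube at (8, 10.5) does not reach this height (z outside [4.5, 8]); Taking the union: only the 30×14.5 cube is present, so the union is just that shape — 1 connected region. The outline is a single polygon with 4 vertices. Extrusion per mm of travel: 0.4 × 0.24 / (π × 0.875²) = 0.039912. Accumulating E over each segment gives final E = 3.5522.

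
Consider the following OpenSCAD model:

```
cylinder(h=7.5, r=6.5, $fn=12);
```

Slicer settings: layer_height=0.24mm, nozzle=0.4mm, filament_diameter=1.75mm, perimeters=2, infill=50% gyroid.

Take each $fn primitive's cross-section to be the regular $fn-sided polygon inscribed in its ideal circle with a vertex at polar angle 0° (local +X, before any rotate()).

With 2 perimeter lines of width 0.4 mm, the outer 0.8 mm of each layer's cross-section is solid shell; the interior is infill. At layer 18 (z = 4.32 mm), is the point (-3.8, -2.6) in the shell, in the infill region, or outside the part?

infill

At z = 4.32 mm: the r=6.5 cylinder gives a regular 12-gon of circumradius 6.5 (constant along its height). Overall, the cross-section is a single solid region. The nearest boundary edge runs (-5.63, -3.25)→(-3.25, -5.63); distance from the point to it = 1.75 mm. The point is inside the cross-section and 1.75 mm from the nearest boundary — more than the 0.8 mm shell width (2 × 0.4), so it's in the infill interior.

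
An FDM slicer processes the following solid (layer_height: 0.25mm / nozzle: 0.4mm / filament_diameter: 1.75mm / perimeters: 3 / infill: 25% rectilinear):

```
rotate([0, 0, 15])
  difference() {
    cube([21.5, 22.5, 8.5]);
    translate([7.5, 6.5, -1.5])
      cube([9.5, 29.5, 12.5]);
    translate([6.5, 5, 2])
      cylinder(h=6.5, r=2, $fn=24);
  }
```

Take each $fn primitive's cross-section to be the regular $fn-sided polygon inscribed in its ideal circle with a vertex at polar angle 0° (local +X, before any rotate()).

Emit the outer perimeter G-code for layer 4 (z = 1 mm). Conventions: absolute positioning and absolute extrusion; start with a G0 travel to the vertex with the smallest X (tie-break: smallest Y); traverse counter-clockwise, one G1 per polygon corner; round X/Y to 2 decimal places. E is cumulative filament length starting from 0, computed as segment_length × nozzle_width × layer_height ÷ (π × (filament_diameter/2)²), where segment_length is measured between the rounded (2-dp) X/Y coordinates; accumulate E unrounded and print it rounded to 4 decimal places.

At z = 1 mm: the cube is present — its section is the full 21.5×22.5 rectangle; the cube at (7.5, 6.5) (footprint 9.5×29.5) is included at this height; the cylinder at (6.5, 5) is absent (z outside [2, 8.5]); Taking the first minus the rest: starting from the 21.5×22.5 cube, the 9.5×29.5 cube at (7.5, 6.5) partially overlaps it — only the 152.00 mm² overlap (of its 280.25 mm²) is removed, clipping the outline — 1 connected region; (whole slice rotated 15° about Z — lengths, areas and connectivity unchanged). The outline is a single polygon with 8 vertices. Extrusion per mm of travel: 0.4 × 0.25 / (π × 0.875²) = 0.041575. Accumulating E over each segment gives final E = 4.9886.

G0 X-5.82 Y21.73 Z1.00
G1 X0.00 Y0.00 E0.9353
G1 X20.77 Y5.56 E1.8292
G1 X14.94 Y27.30 E2.7650
G1 X10.60 Y26.13 E2.9518
G1 X14.74 Y10.68 E3.6168
G1 X5.56 Y8.22 E4.0120
G1 X1.42 Y23.67 E4.6770
G1 X-5.82 Y21.73 E4.9886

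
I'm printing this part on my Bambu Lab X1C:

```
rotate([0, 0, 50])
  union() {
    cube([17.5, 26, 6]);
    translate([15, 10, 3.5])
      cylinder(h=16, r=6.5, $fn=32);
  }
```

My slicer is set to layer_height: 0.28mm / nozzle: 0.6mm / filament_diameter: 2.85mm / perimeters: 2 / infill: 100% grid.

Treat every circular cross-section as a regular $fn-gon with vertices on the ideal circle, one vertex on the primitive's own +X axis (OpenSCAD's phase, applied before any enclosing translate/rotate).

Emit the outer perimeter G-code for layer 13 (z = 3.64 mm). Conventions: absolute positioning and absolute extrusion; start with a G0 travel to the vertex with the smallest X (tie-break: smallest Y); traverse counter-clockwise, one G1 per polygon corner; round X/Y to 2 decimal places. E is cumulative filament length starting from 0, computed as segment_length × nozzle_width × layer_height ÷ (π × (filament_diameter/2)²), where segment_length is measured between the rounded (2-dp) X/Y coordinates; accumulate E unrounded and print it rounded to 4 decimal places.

G0 X-19.92 Y16.71 Z3.64
G1 X0.00 Y0.00 E0.6847
G1 X11.25 Y13.41 E1.1457
G1 X8.18 Y15.98 E1.2511
G1 X8.44 Y17.21 E1.2842
G1 X8.46 Y18.49 E1.3179
G1 X8.22 Y19.74 E1.3515
G1 X7.75 Y20.92 E1.3849
G1 X7.05 Y21.99 E1.4186
G1 X6.16 Y22.90 E1.4521
G1 X5.11 Y23.62 E1.4856
G1 X3.94 Y24.12 E1.5191
G1 X2.69 Y24.38 E1.5528
G1 X1.41 Y24.39 E1.5865
G1 X0.16 Y24.16 E1.6199
G1 X-1.01 Y23.69 E1.6531
G1 X-8.67 Y30.12 E1.9165
G1 X-19.92 Y16.71 E2.3775

At z = 3.64 mm: the cube (footprint 17.5×26) is included at this height; the cylinder at (15, 10): section is a regular 32-gon, circumradius r=6.5; Merging all regions: the regions partially overlap (shared area 97.51 mm²), so overlapping operands fuse into one piece — 1 connected region; (rotated 50° about Z; rotation is an isometry so areas/perimeters/island counts are preserved). The outline is a single polygon with 17 vertices. Extrusion per mm of travel: 0.6 × 0.28 / (π × 1.425²) = 0.026335. Accumulating E over each segment gives final E = 2.3775.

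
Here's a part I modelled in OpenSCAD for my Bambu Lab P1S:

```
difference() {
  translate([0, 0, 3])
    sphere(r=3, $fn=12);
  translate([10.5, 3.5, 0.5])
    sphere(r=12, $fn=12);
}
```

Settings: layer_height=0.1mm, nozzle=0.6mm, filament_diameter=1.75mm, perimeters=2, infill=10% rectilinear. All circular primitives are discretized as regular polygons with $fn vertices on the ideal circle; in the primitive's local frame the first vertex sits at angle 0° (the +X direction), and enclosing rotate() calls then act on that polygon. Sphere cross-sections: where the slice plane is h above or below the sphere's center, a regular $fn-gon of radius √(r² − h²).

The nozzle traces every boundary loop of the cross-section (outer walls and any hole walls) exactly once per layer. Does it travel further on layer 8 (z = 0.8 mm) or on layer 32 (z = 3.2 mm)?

layer 32 (z = 3.2 mm)

Layer 8 (z = 0.8): the sphere: section is a regular 12-gon, circumradius = √(r²−h²) = √(3²−2.2²) = 2.040 (perimeter = 2·12·2.040·sin(180°/12) = 12.67 mm); the r=12 sphere at (10.5, 3.5) contributes a regular 12-gon of circumradius √(12²−0.3²) = 11.996 (perimeter = 2·12·11.996·sin(180°/12) = 74.52 mm); After the difference (first − rest): starting from the r=3 sphere, the r=12 sphere at (10.5, 3.5) partially overlaps it — only the 8.37 mm² overlap (of its 431.73 mm²) is removed, clipping the outline — boundary = 9.18 mm. So its perimeter = 9.18 mm. Layer 32 (z = 3.2): the r=3 sphere contributes a regular 12-gon of circumradius √(3²−0.2²) = 2.993 (perimeter = 2·12·2.993·sin(180°/12) = 18.59 mm); the r=12 sphere at (10.5, 3.5) contributes a regular 12-gon of circumradius √(12²−2.7²) = 11.692 (perimeter = 2·12·11.692·sin(180°/12) = 72.63 mm); Taking the first minus the rest: starting from the r=3 sphere, the r=12 sphere at (10.5, 3.5) partially overlaps it — only the 14.78 mm² overlap (of its 410.13 mm²) is removed, clipping the outline — boundary = 14.97 mm. So its perimeter = 14.97 mm. Layer 32 is larger (14.97 vs 9.18 mm).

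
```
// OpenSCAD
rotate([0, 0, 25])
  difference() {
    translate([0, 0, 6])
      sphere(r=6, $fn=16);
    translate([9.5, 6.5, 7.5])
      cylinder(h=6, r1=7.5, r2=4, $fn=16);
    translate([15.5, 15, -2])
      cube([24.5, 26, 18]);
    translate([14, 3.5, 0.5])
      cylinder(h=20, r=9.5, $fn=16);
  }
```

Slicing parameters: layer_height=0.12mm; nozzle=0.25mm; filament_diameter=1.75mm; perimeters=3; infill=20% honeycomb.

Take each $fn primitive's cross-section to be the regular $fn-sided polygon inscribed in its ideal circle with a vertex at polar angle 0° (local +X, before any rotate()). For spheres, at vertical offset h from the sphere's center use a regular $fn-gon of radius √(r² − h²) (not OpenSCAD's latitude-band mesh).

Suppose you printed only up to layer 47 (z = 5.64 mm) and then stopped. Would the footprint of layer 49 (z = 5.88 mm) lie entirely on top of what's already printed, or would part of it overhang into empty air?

entirely on top

Compare the two slices. At z = 5.64: the r=6 sphere slices to a regular 16-gon of circumradius 5.989 (√(r²−h²) with h=0.36 from center) (area = (16/2)·5.989²·sin(360°/16) = 109.82 mm²); the cone at (9.5, 6.5) is absent (z outside [7.5, 13.5]); the cube at (15.5, 15) (footprint 24.5×26) is included at this height (area 637.00 mm²); the r=9.5 cylinder at (14, 3.5) gives a regular 16-gon of circumradius 9.5 (constant along its height) (area = (16/2)·9.500²·sin(360°/16) = 276.30 mm²); Taking the first minus the rest: starting from the r=6 sphere (109.82 mm²), the 24.5×26 cube at (15.5, 15) misses the remaining region (no effect); the r=9.5 cylinder at (14, 3.5) partially overlaps it — only the 2.88 mm² overlap (of its 276.30 mm²) is removed, clipping the outline — area = 106.93 mm²; (rotated 25° about Z; rotation is an isometry so areas/perimeters/island counts are preserved). At z = 5.88: the sphere: section is a regular 16-gon, circumradius = √(r²−h²) = √(6²−0.12²) = 5.999 (area = (16/2)·5.999²·sin(360°/16) = 110.17 mm²); the cone at (9.5, 6.5) does not reach this height (z outside [7.5, 13.5]); the 24.5×26 cube at (15.5, 15) contributes its full rectangle (area 637.00 mm²); the r=9.5 cylinder at (14, 3.5) contributes a regular 16-gon of circumradius 9.5 (area = (16/2)·9.500²·sin(360°/16) = 276.30 mm²); Taking the first minus the rest: starting from the r=6 sphere (110.17 mm²), the 24.5×26 cube at (15.5, 15) misses the remaining region (no effect); the r=9.5 cylinder at (14, 3.5) partially overlaps it — only the 2.93 mm² overlap (of its 276.30 mm²) is removed, clipping the outline — area = 107.24 mm²; (whole slice rotated 25° about Z — lengths, areas and connectivity unchanged). Checking containment: the cross-section at z = 5.88 is a subset of the cross-section at z = 5.64.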